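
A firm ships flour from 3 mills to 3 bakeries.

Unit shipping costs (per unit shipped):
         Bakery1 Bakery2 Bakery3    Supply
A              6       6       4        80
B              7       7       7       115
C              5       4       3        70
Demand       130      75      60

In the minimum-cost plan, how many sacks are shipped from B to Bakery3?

Solving gives:
  A→Bakery1: 15 sacks
  A→Bakery2: 5 sacks
  A→Bakery3: 60 sacks
  B→Bakery1: 115 sacks
  C→Bakery2: 70 sacks
Total cost = 1445.
The route B→Bakery3 is not used.

0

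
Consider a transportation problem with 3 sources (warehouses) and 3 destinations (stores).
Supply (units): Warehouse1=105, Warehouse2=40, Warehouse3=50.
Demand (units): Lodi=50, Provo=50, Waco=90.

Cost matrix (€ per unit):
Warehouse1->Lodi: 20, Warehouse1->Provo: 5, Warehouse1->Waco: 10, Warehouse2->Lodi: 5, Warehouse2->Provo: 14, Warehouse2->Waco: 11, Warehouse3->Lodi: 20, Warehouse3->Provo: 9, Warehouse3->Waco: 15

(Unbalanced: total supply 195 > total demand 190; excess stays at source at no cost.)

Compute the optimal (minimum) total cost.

1690

An optimal shipping plan:
  Warehouse1 to Provo: 15 × €5 = €75
  Warehouse1 to Waco: 90 × €10 = €900
  Warehouse2 to Lodi: 40 × €5 = €200
  Warehouse3 to Lodi: 10 × €20 = €200
  Warehouse3 to Provo: 35 × €9 = €315
Total = 75 + 900 + 200 + 200 + 315 = €1690.
(Supply check: Warehouse1 ships 105; Warehouse2 ships 40; Warehouse3 ships 45.)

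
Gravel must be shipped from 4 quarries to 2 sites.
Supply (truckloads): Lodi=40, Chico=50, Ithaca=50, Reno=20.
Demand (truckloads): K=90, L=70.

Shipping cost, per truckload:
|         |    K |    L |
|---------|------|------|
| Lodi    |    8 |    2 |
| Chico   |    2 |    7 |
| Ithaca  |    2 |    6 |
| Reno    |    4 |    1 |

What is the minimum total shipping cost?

A cheapest plan:
  Lodi–L: 40 × 2 = 80
  Chico–K: 50 × 2 = 100
  Ithaca–K: 40 × 2 = 80
  Ithaca–L: 10 × 6 = 60
  Reno–L: 20 × 1 = 20
Total = 80 + 100 + 80 + 60 + 20 = 340.

340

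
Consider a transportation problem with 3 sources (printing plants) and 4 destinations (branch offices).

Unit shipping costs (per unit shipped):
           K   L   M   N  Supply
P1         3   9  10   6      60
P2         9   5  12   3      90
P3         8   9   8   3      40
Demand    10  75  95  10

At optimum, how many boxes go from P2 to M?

5

Optimal shipments:
  P1->K: 10 boxes
  P1->M: 50 boxes
  P2->L: 75 boxes
  P2->M: 5 boxes
  P2->N: 10 boxes
  P3->M: 40 boxes
Total cost = 1315.
So P2→M carries 5 boxes.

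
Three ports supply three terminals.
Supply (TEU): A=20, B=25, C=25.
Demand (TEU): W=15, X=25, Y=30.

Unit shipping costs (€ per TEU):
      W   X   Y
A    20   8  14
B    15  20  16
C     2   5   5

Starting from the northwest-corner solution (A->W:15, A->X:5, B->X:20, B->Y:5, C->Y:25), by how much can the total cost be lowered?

305

Current plan cost = 15·20 + 5·8 + 20·20 + 5·16 + 25·5 = €945.
Optimal plan:
  A–X: 20 TEU
  B–Y: 25 TEU
  C–W: 15 TEU
  C–X: 5 TEU
  C–Y: 5 TEU
Optimal cost = €640.
Saving = 945 − 640 = €305.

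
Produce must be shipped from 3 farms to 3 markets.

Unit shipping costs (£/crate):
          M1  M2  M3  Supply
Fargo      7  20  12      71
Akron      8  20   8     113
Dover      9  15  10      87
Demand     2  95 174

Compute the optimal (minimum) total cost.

3115

An optimal shipping plan:
  Fargo->M1: 2 crates
  Fargo->M2: 8 crates
  Fargo->M3: 61 crates
  Akron->M3: 113 crates
  Dover->M2: 87 crates
Total cost = £3115.
(Supply check: Fargo ships 71; Akron ships 113; Dover ships 87.)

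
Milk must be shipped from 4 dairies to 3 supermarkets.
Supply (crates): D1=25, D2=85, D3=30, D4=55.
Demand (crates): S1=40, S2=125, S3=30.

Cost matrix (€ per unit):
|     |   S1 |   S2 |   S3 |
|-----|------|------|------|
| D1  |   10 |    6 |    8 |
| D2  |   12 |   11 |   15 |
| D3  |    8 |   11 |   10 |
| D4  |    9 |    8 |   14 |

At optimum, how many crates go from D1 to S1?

Solving gives:
  D1→S3: 25 × €8 = €200
  D2→S1: 15 × €12 = €180
  D2→S2: 70 × €11 = €770
  D3→S1: 25 × €8 = €200
  D3→S3: 5 × €10 = €50
  D4→S2: 55 × €8 = €440
Total cost = €1840.
The route D1→S1 is not used.

0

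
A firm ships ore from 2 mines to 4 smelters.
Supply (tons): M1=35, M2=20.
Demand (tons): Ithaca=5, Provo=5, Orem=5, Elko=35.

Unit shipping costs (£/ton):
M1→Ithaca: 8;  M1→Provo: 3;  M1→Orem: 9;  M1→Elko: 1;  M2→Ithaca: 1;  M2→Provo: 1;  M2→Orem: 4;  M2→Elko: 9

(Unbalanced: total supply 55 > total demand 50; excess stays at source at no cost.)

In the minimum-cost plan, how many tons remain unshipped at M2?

5

An optimal plan:
  M1–Elko: 35 tons
  M2–Ithaca: 5 tons
  M2–Provo: 5 tons
  M2–Orem: 5 tons
Total cost = £65.
M2 ships 15 of its 20, leaving 5.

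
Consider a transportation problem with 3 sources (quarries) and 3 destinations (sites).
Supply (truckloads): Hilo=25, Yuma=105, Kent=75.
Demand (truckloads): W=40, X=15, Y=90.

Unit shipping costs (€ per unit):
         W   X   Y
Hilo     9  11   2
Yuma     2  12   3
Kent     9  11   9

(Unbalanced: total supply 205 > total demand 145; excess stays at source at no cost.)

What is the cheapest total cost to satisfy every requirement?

Optimal allocation:
  Hilo to Y: 25 truckloads
  Yuma to W: 40 truckloads
  Yuma to Y: 65 truckloads
  Kent to X: 15 truckloads
Total cost = €490.
(Supply check: Hilo ships 25; Yuma ships 105; Kent ships 15.)

490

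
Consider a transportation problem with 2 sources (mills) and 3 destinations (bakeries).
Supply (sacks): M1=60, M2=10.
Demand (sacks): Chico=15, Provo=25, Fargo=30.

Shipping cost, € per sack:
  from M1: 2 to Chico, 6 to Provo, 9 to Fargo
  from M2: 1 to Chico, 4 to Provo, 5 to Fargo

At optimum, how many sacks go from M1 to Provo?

Solving gives:
  M1–Chico: 15 × €2 = €30
  M1–Provo: 25 × €6 = €150
  M1–Fargo: 20 × €9 = €180
  M2–Fargo: 10 × €5 = €50
Total cost = €410.
So M1→Provo carries 25 sacks.

25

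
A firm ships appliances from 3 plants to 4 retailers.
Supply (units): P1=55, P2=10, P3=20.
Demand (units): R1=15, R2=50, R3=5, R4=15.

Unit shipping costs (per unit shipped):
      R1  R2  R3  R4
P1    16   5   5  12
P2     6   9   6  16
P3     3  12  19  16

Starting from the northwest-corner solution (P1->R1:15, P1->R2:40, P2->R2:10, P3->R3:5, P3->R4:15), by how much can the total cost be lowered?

320

Current plan cost = 15·16 + 40·5 + 10·9 + 5·19 + 15·16 = 865.
Optimal plan:
  P1->R2: 50 × 5 = 250
  P1->R4: 5 × 12 = 60
  P2->R3: 5 × 6 = 30
  P2->R4: 5 × 16 = 80
  P3->R1: 15 × 3 = 45
  P3->R4: 5 × 16 = 80
Optimal cost = 545.
Saving = 865 − 545 = 320.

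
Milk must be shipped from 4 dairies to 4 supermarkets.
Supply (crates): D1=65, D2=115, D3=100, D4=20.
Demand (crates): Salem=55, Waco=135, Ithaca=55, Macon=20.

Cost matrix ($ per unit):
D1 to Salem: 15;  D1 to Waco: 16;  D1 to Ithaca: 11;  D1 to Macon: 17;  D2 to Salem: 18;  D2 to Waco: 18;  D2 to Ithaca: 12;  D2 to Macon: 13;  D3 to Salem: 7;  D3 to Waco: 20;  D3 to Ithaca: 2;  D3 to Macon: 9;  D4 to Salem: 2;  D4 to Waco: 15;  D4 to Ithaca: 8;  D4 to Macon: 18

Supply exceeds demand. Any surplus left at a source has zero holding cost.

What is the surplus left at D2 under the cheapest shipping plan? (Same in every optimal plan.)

35

An optimal plan:
  D1 to Waco: 65 × $16 = $1040
  D2 to Waco: 70 × $18 = $1260
  D2 to Macon: 10 × $13 = $130
  D3 to Salem: 35 × $7 = $245
  D3 to Ithaca: 55 × $2 = $110
  D3 to Macon: 10 × $9 = $90
  D4 to Salem: 20 × $2 = $40
Total cost = $2915.
D2 ships 80 of its 115, leaving 35.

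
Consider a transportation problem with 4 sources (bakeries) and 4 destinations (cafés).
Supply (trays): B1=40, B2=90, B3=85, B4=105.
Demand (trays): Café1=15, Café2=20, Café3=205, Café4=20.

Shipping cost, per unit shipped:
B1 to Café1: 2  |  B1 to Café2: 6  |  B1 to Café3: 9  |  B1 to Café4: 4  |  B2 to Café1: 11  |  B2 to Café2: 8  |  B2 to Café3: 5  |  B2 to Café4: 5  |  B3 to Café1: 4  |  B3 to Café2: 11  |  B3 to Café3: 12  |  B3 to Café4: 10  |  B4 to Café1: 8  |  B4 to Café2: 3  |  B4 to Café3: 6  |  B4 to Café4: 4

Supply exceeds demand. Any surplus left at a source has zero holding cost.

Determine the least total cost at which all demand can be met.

1460

An optimal shipping plan:
  B1→Café2: 20 × 6 = 120
  B1→Café4: 20 × 4 = 80
  B2→Café3: 90 × 5 = 450
  B3→Café1: 15 × 4 = 60
  B3→Café3: 10 × 12 = 120
  B4→Café3: 105 × 6 = 630
Total = 120 + 80 + 450 + 60 + 120 + 630 = 1460.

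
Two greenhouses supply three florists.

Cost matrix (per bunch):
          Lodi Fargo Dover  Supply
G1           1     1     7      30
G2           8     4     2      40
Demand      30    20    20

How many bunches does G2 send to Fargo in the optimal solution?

The minimum-cost plan:
  G1→Lodi: 30 bunches
  G2→Fargo: 20 bunches
  G2→Dover: 20 bunches
Total cost = 150.
So G2→Fargo carries 20 bunches.

20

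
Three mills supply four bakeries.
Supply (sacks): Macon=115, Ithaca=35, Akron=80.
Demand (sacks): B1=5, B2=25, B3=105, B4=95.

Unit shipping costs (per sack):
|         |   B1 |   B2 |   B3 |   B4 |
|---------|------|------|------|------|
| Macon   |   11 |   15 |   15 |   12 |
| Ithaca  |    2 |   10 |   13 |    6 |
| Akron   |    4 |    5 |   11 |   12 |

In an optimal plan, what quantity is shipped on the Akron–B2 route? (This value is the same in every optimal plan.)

The minimum-cost plan:
  Macon->B3: 50 × 15 = 750
  Macon->B4: 65 × 12 = 780
  Ithaca->B1: 5 × 2 = 10
  Ithaca->B4: 30 × 6 = 180
  Akron->B2: 25 × 5 = 125
  Akron->B3: 55 × 11 = 605
Total cost = 2450.
So Akron→B2 carries 25 sacks.

25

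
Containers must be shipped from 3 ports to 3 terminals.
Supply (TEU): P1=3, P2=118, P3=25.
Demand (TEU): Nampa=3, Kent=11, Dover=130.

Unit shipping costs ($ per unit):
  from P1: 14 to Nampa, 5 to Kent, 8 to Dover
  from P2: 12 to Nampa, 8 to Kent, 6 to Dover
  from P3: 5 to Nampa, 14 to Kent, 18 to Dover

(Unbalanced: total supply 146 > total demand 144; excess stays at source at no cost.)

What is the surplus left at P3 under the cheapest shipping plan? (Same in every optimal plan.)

2

Minimum-cost shipments:
  P1->Dover: 3 × $8 = $24
  P2->Dover: 118 × $6 = $708
  P3->Nampa: 3 × $5 = $15
  P3->Kent: 11 × $14 = $154
  P3->Dover: 9 × $18 = $162
Total cost = $1063.
P3 ships 23 of its 25, leaving 2.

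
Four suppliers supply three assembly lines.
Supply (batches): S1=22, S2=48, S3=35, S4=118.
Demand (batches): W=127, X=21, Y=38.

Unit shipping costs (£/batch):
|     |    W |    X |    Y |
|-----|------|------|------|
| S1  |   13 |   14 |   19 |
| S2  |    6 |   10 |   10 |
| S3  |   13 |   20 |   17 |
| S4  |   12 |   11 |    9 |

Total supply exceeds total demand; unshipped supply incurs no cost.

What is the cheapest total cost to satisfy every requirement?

A cheapest plan:
  S2->W: 48 × £6 = £288
  S3->W: 20 × £13 = £260
  S4->W: 59 × £12 = £708
  S4->X: 21 × £11 = £231
  S4->Y: 38 × £9 = £342
Total = 288 + 260 + 708 + 231 + 342 = £1829.
(Supply check: S1 ships 0; S2 ships 48; S3 ships 20; S4 ships 118.)

1829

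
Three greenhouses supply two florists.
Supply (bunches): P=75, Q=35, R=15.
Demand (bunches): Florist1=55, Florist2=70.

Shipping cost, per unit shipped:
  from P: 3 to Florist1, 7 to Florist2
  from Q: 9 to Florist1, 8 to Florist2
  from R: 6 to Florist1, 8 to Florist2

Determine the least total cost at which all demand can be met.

705

An optimal shipping plan:
  P->Florist1: 55 bunches
  P->Florist2: 20 bunches
  Q->Florist2: 35 bunches
  R->Florist2: 15 bunches
Total cost = 705.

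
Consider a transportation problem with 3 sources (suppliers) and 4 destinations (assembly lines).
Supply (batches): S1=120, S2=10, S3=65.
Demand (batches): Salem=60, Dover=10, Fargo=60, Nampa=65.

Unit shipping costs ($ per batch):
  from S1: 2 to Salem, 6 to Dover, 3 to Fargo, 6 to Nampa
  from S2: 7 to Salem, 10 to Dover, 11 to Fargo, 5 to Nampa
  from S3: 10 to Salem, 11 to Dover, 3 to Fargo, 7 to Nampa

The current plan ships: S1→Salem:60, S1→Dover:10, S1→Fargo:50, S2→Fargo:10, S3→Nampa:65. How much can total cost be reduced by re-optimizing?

150

Current plan cost = 60·2 + 10·6 + 50·3 + 10·11 + 65·7 = $895.
Optimal plan:
  S1→Salem: 60 × $2 = $120
  S1→Dover: 10 × $6 = $60
  S1→Nampa: 50 × $6 = $300
  S2→Nampa: 10 × $5 = $50
  S3→Fargo: 60 × $3 = $180
  S3→Nampa: 5 × $7 = $35
Optimal cost = $745.
Saving = 895 − 745 = $150.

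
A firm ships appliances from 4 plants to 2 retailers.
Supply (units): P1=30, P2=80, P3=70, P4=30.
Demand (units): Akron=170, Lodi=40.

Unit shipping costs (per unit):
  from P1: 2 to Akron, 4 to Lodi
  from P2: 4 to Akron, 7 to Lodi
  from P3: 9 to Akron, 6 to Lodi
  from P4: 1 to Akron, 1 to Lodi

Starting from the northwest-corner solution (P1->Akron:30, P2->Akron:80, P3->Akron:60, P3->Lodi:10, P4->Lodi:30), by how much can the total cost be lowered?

90

Current plan cost = 30·2 + 80·4 + 60·9 + 10·6 + 30·1 = 1010.
Optimal plan:
  P1->Akron: 30 × 2 = 60
  P2->Akron: 80 × 4 = 320
  P3->Akron: 30 × 9 = 270
  P3->Lodi: 40 × 6 = 240
  P4->Akron: 30 × 1 = 30
Optimal cost = 920.
Saving = 1010 − 920 = 90.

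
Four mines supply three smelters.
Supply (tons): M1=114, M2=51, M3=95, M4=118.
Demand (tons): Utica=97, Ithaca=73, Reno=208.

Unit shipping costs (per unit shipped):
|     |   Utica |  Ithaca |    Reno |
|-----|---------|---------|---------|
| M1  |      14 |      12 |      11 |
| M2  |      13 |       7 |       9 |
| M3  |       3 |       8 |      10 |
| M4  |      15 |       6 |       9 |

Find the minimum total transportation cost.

2847

A cheapest plan:
  M1->Utica: 2 × 14 = 28
  M1->Reno: 112 × 11 = 1232
  M2->Reno: 51 × 9 = 459
  M3->Utica: 95 × 3 = 285
  M4->Ithaca: 73 × 6 = 438
  M4->Reno: 45 × 9 = 405
Total = 28 + 1232 + 459 + 285 + 438 + 405 = 2847.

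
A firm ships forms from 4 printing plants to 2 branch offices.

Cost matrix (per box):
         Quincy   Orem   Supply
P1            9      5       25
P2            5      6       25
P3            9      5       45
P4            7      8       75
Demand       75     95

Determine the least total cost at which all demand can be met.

One minimum-cost allocation:
  P1→Orem: 25 × 5 = 125
  P2→Quincy: 25 × 5 = 125
  P3→Orem: 45 × 5 = 225
  P4→Quincy: 50 × 7 = 350
  P4→Orem: 25 × 8 = 200
Total = 125 + 125 + 225 + 350 + 200 = 1025.

1025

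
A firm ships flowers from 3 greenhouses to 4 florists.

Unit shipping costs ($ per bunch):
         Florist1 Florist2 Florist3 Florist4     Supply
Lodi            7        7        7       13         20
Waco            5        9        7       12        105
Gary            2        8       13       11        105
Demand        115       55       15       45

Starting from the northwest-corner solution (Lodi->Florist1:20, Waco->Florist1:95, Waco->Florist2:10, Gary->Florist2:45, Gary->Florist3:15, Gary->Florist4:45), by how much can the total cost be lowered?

Current plan cost = 20·7 + 95·5 + 10·9 + 45·8 + 15·13 + 45·11 = $1755.
Optimal plan:
  Lodi→Florist2: 20 × $7 = $140
  Waco→Florist1: 10 × $5 = $50
  Waco→Florist2: 35 × $9 = $315
  Waco→Florist3: 15 × $7 = $105
  Waco→Florist4: 45 × $12 = $540
  Gary→Florist1: 105 × $2 = $210
Optimal cost = $1360.
Saving = 1755 − 1360 = $395.

395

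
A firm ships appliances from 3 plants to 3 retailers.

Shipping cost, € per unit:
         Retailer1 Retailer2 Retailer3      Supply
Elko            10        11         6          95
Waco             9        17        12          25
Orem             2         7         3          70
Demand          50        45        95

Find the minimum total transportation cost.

A cheapest plan:
  Elko→Retailer3: 95 × €6 = €570
  Waco→Retailer1: 25 × €9 = €225
  Orem→Retailer1: 25 × €2 = €50
  Orem→Retailer2: 45 × €7 = €315
Total = 570 + 225 + 50 + 315 = €1160.
(Supply check: Elko ships 95; Waco ships 25; Orem ships 70.)

1160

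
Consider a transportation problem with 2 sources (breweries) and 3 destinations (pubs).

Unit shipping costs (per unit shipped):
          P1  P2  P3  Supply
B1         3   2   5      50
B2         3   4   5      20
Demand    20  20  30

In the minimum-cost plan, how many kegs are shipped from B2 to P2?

0

The minimum-cost plan:
  B1–P1: 20 × 3 = 60
  B1–P2: 20 × 2 = 40
  B1–P3: 10 × 5 = 50
  B2–P3: 20 × 5 = 100
Total cost = 250.
The route B2→P2 is not used.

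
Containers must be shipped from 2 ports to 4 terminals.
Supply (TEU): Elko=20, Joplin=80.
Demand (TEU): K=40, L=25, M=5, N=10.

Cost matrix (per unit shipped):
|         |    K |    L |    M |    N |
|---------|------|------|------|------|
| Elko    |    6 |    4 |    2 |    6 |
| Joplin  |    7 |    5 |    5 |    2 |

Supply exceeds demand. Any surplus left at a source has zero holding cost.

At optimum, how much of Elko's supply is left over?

An optimal plan:
  Elko to K: 15 × 6 = 90
  Elko to M: 5 × 2 = 10
  Joplin to K: 25 × 7 = 175
  Joplin to L: 25 × 5 = 125
  Joplin to N: 10 × 2 = 20
Total cost = 420.
Elko ships 20 of its 20, leaving 0.

0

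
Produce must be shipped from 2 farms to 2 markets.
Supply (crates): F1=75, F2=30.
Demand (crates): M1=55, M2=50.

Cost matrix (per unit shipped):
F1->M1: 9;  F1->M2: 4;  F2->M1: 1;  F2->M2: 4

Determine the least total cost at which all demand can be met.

A cheapest plan:
  F1->M1: 25 crates
  F1->M2: 50 crates
  F2->M1: 30 crates
Total cost = 455.

455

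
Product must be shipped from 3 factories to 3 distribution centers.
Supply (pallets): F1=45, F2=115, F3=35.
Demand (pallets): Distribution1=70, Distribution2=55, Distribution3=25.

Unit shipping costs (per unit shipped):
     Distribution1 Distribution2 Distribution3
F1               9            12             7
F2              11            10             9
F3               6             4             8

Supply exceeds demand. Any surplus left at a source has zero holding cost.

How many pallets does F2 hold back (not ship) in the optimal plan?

An optimal plan:
  F1→Distribution1: 20 × 9 = 180
  F1→Distribution3: 25 × 7 = 175
  F2→Distribution1: 50 × 11 = 550
  F2→Distribution2: 20 × 10 = 200
  F3→Distribution2: 35 × 4 = 140
Total cost = 1245.
F2 ships 70 of its 115, leaving 45.

45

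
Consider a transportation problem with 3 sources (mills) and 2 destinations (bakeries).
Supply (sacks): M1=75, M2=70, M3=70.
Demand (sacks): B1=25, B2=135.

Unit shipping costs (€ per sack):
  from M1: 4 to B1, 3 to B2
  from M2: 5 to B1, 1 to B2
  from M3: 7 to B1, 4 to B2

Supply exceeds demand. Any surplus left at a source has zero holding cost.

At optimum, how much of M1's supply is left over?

0

Minimum-cost shipments:
  M1->B1: 25 × €4 = €100
  M1->B2: 50 × €3 = €150
  M2->B2: 70 × €1 = €70
  M3->B2: 15 × €4 = €60
Total cost = €380.
M1 ships 75 of its 75, leaving 0.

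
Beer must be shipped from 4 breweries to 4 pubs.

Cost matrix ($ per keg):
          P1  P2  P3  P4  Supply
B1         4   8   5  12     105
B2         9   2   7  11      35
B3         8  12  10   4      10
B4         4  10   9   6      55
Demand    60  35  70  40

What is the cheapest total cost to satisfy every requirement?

880

One minimum-cost allocation:
  B1 to P1: 35 × $4 = $140
  B1 to P3: 70 × $5 = $350
  B2 to P2: 35 × $2 = $70
  B3 to P4: 10 × $4 = $40
  B4 to P1: 25 × $4 = $100
  B4 to P4: 30 × $6 = $180
Total = 140 + 350 + 70 + 40 + 100 + 180 = $880.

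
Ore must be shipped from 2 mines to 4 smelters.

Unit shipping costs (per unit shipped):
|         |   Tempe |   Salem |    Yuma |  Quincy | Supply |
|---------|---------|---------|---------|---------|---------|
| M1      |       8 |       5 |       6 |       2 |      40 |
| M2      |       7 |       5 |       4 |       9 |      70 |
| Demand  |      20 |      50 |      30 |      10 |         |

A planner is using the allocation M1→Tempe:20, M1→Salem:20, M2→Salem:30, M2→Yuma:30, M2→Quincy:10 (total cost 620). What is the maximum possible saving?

Current plan cost = 20·8 + 20·5 + 30·5 + 30·4 + 10·9 = 620.
Optimal plan:
  M1→Salem: 30 × 5 = 150
  M1→Quincy: 10 × 2 = 20
  M2→Tempe: 20 × 7 = 140
  M2→Salem: 20 × 5 = 100
  M2→Yuma: 30 × 4 = 120
Optimal cost = 530.
Saving = 620 − 530 = 90.

90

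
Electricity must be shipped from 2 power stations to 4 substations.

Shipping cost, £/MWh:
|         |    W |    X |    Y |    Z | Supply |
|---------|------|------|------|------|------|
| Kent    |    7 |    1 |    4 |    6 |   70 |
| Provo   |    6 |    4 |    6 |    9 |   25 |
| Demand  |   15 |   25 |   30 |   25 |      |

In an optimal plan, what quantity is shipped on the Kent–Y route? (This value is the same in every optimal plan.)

Solving gives:
  Kent->X: 25 × £1 = £25
  Kent->Y: 20 × £4 = £80
  Kent->Z: 25 × £6 = £150
  Provo->W: 15 × £6 = £90
  Provo->Y: 10 × £6 = £60
Total cost = £405.
So Kent→Y carries 20 MWh.

20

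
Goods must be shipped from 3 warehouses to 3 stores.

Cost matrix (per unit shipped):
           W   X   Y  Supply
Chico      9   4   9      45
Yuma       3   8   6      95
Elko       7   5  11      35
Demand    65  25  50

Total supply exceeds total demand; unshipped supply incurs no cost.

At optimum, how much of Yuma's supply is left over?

0

An optimal plan:
  Chico→X: 25 × 4 = 100
  Chico→Y: 20 × 9 = 180
  Yuma→W: 65 × 3 = 195
  Yuma→Y: 30 × 6 = 180
Total cost = 655.
Yuma ships 95 of its 95, leaving 0.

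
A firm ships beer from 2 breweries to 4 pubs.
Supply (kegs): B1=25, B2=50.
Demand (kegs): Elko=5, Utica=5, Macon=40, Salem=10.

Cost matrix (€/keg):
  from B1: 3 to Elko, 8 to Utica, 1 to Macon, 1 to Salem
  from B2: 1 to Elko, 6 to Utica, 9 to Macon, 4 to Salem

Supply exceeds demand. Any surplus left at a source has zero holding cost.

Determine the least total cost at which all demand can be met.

One minimum-cost allocation:
  B1->Macon: 25 kegs
  B2->Elko: 5 kegs
  B2->Utica: 5 kegs
  B2->Macon: 15 kegs
  B2->Salem: 10 kegs
Total cost = €235.

235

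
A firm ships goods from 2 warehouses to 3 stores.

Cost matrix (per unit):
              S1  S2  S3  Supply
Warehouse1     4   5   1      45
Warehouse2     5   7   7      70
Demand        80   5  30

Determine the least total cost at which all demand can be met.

445

A cheapest plan:
  Warehouse1->S1: 10 × 4 = 40
  Warehouse1->S2: 5 × 5 = 25
  Warehouse1->S3: 30 × 1 = 30
  Warehouse2->S1: 70 × 5 = 350
Total = 40 + 25 + 30 + 350 = 445.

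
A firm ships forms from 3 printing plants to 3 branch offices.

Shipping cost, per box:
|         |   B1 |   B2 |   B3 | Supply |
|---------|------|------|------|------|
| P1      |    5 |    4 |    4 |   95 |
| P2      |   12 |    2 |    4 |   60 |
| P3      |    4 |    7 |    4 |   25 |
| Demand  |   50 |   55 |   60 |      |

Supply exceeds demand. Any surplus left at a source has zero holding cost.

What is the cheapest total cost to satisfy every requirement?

An optimal shipping plan:
  P1->B1: 25 × 5 = 125
  P1->B3: 55 × 4 = 220
  P2->B2: 55 × 2 = 110
  P2->B3: 5 × 4 = 20
  P3->B1: 25 × 4 = 100
Total = 125 + 220 + 110 + 20 + 100 = 575.

575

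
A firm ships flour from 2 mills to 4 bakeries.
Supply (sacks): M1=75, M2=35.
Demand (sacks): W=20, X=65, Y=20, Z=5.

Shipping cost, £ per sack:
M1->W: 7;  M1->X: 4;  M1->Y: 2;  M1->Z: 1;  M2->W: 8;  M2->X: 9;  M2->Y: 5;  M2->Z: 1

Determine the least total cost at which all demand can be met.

495

Optimal allocation:
  M1 to X: 65 × £4 = £260
  M1 to Y: 10 × £2 = £20
  M2 to W: 20 × £8 = £160
  M2 to Y: 10 × £5 = £50
  M2 to Z: 5 × £1 = £5
Total = 260 + 20 + 160 + 50 + 5 = £495.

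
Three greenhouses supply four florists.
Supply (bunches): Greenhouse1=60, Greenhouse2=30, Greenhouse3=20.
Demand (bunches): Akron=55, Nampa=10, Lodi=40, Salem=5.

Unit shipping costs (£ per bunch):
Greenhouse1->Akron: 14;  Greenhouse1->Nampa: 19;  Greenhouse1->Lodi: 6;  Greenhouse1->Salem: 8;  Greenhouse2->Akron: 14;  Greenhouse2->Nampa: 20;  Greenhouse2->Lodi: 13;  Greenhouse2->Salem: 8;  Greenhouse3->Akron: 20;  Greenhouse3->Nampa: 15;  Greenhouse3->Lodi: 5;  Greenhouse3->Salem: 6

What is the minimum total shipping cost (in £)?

1185

An optimal shipping plan:
  Greenhouse1->Akron: 25 bunches
  Greenhouse1->Lodi: 35 bunches
  Greenhouse2->Akron: 30 bunches
  Greenhouse3->Nampa: 10 bunches
  Greenhouse3->Lodi: 5 bunches
  Greenhouse3->Salem: 5 bunches
Total cost = £1185.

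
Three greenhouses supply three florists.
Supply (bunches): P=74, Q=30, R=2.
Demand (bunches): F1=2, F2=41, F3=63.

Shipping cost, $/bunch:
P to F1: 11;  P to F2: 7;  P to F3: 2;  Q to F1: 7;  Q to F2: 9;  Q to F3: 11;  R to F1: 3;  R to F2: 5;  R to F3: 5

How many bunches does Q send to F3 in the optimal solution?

0

The minimum-cost plan:
  P to F2: 11 × $7 = $77
  P to F3: 63 × $2 = $126
  Q to F1: 2 × $7 = $14
  Q to F2: 28 × $9 = $252
  R to F2: 2 × $5 = $10
Total cost = $479.
The route Q→F3 is not used.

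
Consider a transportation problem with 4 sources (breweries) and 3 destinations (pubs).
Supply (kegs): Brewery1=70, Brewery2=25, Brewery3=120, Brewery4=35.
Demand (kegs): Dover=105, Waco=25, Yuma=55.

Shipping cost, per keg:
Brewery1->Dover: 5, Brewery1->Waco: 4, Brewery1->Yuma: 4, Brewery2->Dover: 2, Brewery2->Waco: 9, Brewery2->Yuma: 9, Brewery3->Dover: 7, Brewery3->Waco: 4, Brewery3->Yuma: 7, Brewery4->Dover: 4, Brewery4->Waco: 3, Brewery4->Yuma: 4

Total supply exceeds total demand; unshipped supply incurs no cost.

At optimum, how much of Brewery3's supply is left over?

65

An optimal plan:
  Brewery1→Dover: 15 × 5 = 75
  Brewery1→Yuma: 55 × 4 = 220
  Brewery2→Dover: 25 × 2 = 50
  Brewery3→Dover: 30 × 7 = 210
  Brewery3→Waco: 25 × 4 = 100
  Brewery4→Dover: 35 × 4 = 140
Total cost = 795.
Brewery3 ships 55 of its 120, leaving 65.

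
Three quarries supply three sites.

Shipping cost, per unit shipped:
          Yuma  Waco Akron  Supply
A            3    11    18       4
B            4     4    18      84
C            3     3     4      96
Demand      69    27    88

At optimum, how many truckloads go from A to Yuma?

The minimum-cost plan:
  A→Yuma: 4 × 3 = 12
  B→Yuma: 65 × 4 = 260
  B→Waco: 19 × 4 = 76
  C→Waco: 8 × 3 = 24
  C→Akron: 88 × 4 = 352
Total cost = 724.
So A→Yuma carries 4 truckloads.

4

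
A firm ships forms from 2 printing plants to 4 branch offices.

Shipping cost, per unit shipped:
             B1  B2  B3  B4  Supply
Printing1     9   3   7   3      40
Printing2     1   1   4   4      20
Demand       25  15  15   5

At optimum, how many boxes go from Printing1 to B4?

5

Optimal shipments:
  Printing1 to B1: 5 × 9 = 45
  Printing1 to B2: 15 × 3 = 45
  Printing1 to B3: 15 × 7 = 105
  Printing1 to B4: 5 × 3 = 15
  Printing2 to B1: 20 × 1 = 20
Total cost = 230.
So Printing1→B4 carries 5 boxes.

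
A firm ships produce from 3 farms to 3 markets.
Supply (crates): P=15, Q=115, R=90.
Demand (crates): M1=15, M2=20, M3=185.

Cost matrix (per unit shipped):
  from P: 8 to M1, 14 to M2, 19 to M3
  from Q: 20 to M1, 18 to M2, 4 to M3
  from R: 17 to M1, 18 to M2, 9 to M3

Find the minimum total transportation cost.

1570

Optimal allocation:
  P–M1: 15 × 8 = 120
  Q–M3: 115 × 4 = 460
  R–M2: 20 × 18 = 360
  R–M3: 70 × 9 = 630
Total = 120 + 460 + 360 + 630 = 1570.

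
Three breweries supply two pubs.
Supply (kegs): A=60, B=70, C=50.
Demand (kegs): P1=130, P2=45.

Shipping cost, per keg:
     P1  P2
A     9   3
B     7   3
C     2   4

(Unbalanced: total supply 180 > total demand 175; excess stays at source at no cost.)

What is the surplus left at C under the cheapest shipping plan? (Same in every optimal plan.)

0

An optimal plan:
  A->P1: 10 kegs
  A->P2: 45 kegs
  B->P1: 70 kegs
  C->P1: 50 kegs
Total cost = 815.
C ships 50 of its 50, leaving 0.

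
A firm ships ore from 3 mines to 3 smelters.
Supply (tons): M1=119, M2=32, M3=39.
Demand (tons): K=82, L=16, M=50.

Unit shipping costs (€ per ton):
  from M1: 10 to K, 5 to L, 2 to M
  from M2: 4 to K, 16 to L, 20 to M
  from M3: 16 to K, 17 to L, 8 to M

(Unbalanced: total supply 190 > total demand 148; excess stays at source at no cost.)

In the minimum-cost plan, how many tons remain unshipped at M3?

39

Minimum-cost shipments:
  M1->K: 50 × €10 = €500
  M1->L: 16 × €5 = €80
  M1->M: 50 × €2 = €100
  M2->K: 32 × €4 = €128
Total cost = €808.
M3 ships 0 of its 39, leaving 39.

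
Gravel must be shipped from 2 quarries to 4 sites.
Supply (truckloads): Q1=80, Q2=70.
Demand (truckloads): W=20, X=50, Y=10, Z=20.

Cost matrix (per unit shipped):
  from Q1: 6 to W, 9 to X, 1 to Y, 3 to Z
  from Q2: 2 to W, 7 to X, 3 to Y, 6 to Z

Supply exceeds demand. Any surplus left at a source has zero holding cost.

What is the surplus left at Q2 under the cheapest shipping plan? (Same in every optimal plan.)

An optimal plan:
  Q1 to Y: 10 truckloads
  Q1 to Z: 20 truckloads
  Q2 to W: 20 truckloads
  Q2 to X: 50 truckloads
Total cost = 460.
Q2 ships 70 of its 70, leaving 0.

0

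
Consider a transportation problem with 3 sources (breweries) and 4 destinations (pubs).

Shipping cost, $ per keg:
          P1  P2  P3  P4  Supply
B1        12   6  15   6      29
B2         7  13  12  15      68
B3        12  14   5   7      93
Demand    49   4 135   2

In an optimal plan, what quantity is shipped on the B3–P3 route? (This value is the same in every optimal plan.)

93

The minimum-cost plan:
  B1->P2: 4 × $6 = $24
  B1->P3: 23 × $15 = $345
  B1->P4: 2 × $6 = $12
  B2->P1: 49 × $7 = $343
  B2->P3: 19 × $12 = $228
  B3->P3: 93 × $5 = $465
Total cost = $1417.
So B3→P3 carries 93 kegs.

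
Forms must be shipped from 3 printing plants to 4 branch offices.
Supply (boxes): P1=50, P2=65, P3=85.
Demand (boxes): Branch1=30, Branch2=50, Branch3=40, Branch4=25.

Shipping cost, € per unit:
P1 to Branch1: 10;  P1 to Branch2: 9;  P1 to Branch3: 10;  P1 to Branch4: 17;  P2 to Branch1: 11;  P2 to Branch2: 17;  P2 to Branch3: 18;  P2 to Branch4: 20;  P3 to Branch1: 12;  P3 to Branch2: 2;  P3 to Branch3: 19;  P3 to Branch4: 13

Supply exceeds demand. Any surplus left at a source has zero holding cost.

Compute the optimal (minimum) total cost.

One minimum-cost allocation:
  P1 to Branch1: 10 boxes
  P1 to Branch3: 40 boxes
  P2 to Branch1: 20 boxes
  P3 to Branch2: 50 boxes
  P3 to Branch4: 25 boxes
Total cost = €1145.

1145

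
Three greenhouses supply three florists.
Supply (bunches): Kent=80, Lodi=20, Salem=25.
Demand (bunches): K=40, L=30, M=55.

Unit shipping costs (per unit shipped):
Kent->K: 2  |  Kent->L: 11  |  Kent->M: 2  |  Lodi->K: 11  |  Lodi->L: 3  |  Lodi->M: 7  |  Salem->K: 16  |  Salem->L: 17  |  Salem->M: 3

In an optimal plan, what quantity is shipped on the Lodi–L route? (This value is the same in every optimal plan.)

20

Optimal shipments:
  Kent→K: 40 × 2 = 80
  Kent→L: 10 × 11 = 110
  Kent→M: 30 × 2 = 60
  Lodi→L: 20 × 3 = 60
  Salem→M: 25 × 3 = 75
Total cost = 385.
So Lodi→L carries 20 bunches.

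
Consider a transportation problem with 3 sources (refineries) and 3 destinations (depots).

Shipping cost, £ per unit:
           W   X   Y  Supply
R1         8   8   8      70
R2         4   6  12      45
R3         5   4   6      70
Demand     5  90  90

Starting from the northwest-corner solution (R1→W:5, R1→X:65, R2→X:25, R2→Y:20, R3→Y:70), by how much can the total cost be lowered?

230

Current plan cost = 5·8 + 65·8 + 25·6 + 20·12 + 70·6 = £1370.
Optimal plan:
  R1→Y: 70 × £8 = £560
  R2→W: 5 × £4 = £20
  R2→X: 40 × £6 = £240
  R3→X: 50 × £4 = £200
  R3→Y: 20 × £6 = £120
Optimal cost = £1140.
Saving = 1370 − 1140 = £230.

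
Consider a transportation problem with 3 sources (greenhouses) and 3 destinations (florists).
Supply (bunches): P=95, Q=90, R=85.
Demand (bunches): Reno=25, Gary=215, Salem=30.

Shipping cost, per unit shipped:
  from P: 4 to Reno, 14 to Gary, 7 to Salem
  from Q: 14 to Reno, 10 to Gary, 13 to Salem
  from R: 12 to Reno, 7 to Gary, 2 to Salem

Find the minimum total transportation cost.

One minimum-cost allocation:
  P to Reno: 25 × 4 = 100
  P to Gary: 40 × 14 = 560
  P to Salem: 30 × 7 = 210
  Q to Gary: 90 × 10 = 900
  R to Gary: 85 × 7 = 595
Total = 100 + 560 + 210 + 900 + 595 = 2365.

2365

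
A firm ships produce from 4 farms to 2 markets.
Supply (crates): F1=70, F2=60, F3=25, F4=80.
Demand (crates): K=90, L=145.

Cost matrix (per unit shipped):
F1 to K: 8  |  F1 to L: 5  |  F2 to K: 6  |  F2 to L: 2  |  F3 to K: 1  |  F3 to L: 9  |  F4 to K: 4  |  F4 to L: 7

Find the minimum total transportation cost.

860

A cheapest plan:
  F1–L: 70 × 5 = 350
  F2–L: 60 × 2 = 120
  F3–K: 25 × 1 = 25
  F4–K: 65 × 4 = 260
  F4–L: 15 × 7 = 105
Total = 350 + 120 + 25 + 260 + 105 = 860.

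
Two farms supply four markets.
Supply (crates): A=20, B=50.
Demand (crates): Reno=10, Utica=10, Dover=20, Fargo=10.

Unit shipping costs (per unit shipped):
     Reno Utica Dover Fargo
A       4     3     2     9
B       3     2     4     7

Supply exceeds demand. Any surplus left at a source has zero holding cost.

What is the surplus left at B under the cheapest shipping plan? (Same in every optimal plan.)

20

An optimal plan:
  A→Dover: 20 crates
  B→Reno: 10 crates
  B→Utica: 10 crates
  B→Fargo: 10 crates
Total cost = 160.
B ships 30 of its 50, leaving 20.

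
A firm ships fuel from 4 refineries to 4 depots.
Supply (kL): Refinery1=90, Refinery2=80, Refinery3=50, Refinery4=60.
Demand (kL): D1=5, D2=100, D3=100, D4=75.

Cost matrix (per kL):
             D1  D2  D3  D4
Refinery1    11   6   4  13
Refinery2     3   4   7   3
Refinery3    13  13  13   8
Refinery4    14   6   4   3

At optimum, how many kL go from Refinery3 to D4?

50

Solving gives:
  Refinery1 to D2: 25 × 6 = 150
  Refinery1 to D3: 65 × 4 = 260
  Refinery2 to D1: 5 × 3 = 15
  Refinery2 to D2: 75 × 4 = 300
  Refinery3 to D4: 50 × 8 = 400
  Refinery4 to D3: 35 × 4 = 140
  Refinery4 to D4: 25 × 3 = 75
Total cost = 1340.
So Refinery3→D4 carries 50 kL.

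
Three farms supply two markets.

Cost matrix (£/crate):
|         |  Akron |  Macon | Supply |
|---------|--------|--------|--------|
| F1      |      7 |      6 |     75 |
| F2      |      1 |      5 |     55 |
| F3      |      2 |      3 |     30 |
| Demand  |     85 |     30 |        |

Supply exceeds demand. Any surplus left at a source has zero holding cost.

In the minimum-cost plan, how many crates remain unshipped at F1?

45

An optimal plan:
  F1 to Macon: 30 × £6 = £180
  F2 to Akron: 55 × £1 = £55
  F3 to Akron: 30 × £2 = £60
Total cost = £295.
F1 ships 30 of its 75, leaving 45.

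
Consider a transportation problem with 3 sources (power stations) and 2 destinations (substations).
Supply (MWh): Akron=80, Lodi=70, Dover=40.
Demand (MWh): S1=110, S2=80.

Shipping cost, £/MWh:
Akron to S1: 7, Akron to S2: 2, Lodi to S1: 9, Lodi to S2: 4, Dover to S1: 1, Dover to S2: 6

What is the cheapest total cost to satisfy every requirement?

830

Optimal allocation:
  Akron–S1: 70 MWh
  Akron–S2: 10 MWh
  Lodi–S2: 70 MWh
  Dover–S1: 40 MWh
Total cost = £830.
(Supply check: Akron ships 80; Lodi ships 70; Dover ships 40.)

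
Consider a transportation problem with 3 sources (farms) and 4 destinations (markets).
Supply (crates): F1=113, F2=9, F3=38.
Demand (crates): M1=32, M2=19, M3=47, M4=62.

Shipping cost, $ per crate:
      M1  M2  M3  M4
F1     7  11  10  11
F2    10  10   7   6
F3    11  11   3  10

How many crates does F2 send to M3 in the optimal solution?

The minimum-cost plan:
  F1 to M1: 32 × $7 = $224
  F1 to M2: 19 × $11 = $209
  F1 to M3: 9 × $10 = $90
  F1 to M4: 53 × $11 = $583
  F2 to M4: 9 × $6 = $54
  F3 to M3: 38 × $3 = $114
Total cost = $1274.
The route F2→M3 is not used.

0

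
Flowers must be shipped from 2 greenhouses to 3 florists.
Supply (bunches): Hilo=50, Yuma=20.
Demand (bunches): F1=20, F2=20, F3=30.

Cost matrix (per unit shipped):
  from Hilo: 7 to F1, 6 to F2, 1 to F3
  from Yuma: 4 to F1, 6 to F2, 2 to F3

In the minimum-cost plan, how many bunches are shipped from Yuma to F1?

Optimal shipments:
  Hilo–F2: 20 × 6 = 120
  Hilo–F3: 30 × 1 = 30
  Yuma–F1: 20 × 4 = 80
Total cost = 230.
So Yuma→F1 carries 20 bunches.

20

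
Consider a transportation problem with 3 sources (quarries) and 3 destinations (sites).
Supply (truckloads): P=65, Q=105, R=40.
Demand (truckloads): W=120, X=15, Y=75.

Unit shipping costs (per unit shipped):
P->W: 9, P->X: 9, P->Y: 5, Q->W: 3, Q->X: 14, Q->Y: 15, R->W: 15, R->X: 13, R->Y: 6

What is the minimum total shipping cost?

One minimum-cost allocation:
  P–W: 15 truckloads
  P–X: 15 truckloads
  P–Y: 35 truckloads
  Q–W: 105 truckloads
  R–Y: 40 truckloads
Total cost = 1000.
(Supply check: P ships 65; Q ships 105; R ships 40.)

1000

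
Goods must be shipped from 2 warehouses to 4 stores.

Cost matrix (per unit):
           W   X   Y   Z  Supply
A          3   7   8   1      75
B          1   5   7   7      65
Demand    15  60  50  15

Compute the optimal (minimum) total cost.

750

A cheapest plan:
  A–W: 10 × 3 = 30
  A–Y: 50 × 8 = 400
  A–Z: 15 × 1 = 15
  B–W: 5 × 1 = 5
  B–X: 60 × 5 = 300
Total = 30 + 400 + 15 + 5 + 300 = 750.
(Supply check: A ships 75; B ships 65.)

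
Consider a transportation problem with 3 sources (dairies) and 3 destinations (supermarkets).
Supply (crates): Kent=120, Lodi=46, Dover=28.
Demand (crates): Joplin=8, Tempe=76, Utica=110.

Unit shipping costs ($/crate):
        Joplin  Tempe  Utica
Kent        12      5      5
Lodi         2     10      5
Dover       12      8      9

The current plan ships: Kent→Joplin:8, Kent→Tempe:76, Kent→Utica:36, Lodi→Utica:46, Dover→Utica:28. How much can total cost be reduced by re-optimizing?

Current plan cost = 8·12 + 76·5 + 36·5 + 46·5 + 28·9 = $1138.
Optimal plan:
  Kent->Tempe: 48 × $5 = $240
  Kent->Utica: 72 × $5 = $360
  Lodi->Joplin: 8 × $2 = $16
  Lodi->Utica: 38 × $5 = $190
  Dover->Tempe: 28 × $8 = $224
Optimal cost = $1030.
Saving = 1138 − 1030 = $108.

108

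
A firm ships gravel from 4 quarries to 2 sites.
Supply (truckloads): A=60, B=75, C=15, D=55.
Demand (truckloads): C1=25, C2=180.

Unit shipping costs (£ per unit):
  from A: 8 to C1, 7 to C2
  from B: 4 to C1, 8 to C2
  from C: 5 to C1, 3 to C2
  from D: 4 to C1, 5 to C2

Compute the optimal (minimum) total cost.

1240

An optimal shipping plan:
  A–C2: 60 truckloads
  B–C1: 25 truckloads
  B–C2: 50 truckloads
  C–C2: 15 truckloads
  D–C2: 55 truckloads
Total cost = £1240.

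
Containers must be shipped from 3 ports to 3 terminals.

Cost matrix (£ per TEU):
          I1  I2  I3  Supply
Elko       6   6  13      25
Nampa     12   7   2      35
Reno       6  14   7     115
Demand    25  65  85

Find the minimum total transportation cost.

An optimal shipping plan:
  Elko→I2: 25 TEU
  Nampa→I2: 35 TEU
  Reno→I1: 25 TEU
  Reno→I2: 5 TEU
  Reno→I3: 85 TEU
Total cost = £1210.

1210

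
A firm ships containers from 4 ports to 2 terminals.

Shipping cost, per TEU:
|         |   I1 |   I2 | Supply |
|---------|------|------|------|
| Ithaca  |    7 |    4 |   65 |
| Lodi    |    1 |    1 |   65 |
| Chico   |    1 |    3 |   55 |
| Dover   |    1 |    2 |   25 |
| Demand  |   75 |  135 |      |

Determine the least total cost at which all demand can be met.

410

One minimum-cost allocation:
  Ithaca->I2: 65 × 4 = 260
  Lodi->I2: 65 × 1 = 65
  Chico->I1: 55 × 1 = 55
  Dover->I1: 20 × 1 = 20
  Dover->I2: 5 × 2 = 10
Total = 260 + 65 + 55 + 20 + 10 = 410.
(Supply check: Ithaca ships 65; Lodi ships 65; Chico ships 55; Dover ships 25.)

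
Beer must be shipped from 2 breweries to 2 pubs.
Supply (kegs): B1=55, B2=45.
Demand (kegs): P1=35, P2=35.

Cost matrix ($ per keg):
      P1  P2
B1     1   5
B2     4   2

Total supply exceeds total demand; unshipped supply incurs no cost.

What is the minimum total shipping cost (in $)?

105

An optimal shipping plan:
  B1–P1: 35 kegs
  B2–P2: 35 kegs
Total cost = $105.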